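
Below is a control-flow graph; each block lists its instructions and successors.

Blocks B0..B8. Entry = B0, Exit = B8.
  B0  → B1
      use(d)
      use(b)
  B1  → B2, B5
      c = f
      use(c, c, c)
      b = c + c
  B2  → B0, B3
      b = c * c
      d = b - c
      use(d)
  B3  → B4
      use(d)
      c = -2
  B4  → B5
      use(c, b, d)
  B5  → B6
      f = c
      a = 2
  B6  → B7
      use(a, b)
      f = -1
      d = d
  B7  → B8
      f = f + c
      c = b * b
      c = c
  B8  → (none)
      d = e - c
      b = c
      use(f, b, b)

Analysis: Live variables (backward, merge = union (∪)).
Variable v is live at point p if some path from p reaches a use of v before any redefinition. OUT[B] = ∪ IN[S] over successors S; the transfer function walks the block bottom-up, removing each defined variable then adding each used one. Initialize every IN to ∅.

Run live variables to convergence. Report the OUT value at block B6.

Fixpoint table:
  B0:  IN={b, d, e, f}  OUT={d, e, f}
  B1:  IN={d, e, f}  OUT={b, c, d, e, f}
  B2:  IN={c, e, f}  OUT={b, d, e, f}
  B3:  IN={b, d, e}  OUT={b, c, d, e}
  B4:  IN={b, c, d, e}  OUT={b, c, d, e}
  B5:  IN={b, c, d, e}  OUT={a, b, c, d, e}
  B6:  IN={a, b, c, d, e}  OUT={b, c, e, f}
  B7:  IN={b, c, e, f}  OUT={c, e, f}
  B8:  IN={c, e, f}  OUT={}

Merge at B6: OUT[B6] = IN[B7] = {b, c, e, f}

Answer: {b, c, e, f}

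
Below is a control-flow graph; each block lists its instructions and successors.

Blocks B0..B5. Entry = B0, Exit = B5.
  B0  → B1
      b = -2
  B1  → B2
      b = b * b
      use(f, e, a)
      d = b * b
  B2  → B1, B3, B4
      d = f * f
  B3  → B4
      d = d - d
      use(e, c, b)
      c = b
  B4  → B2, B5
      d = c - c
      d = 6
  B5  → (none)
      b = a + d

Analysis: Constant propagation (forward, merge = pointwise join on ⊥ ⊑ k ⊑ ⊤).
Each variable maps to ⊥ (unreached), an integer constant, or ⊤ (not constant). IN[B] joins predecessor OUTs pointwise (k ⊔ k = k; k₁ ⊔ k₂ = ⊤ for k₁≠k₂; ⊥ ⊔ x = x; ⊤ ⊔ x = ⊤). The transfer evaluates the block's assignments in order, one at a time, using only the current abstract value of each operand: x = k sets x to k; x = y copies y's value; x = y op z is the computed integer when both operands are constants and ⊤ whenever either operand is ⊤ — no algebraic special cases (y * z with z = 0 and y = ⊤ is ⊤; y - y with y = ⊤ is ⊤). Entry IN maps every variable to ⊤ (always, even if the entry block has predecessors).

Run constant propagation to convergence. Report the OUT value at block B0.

Converged values:
  B0:   IN=(all ⊤)   OUT={b:-2; rest ⊤}
  B1:   IN=(all ⊤)   OUT=(all ⊤)
  B2:   IN=(all ⊤)   OUT=(all ⊤)
  B3:   IN=(all ⊤)   OUT=(all ⊤)
  B4:   IN=(all ⊤)   OUT={d:6; rest ⊤}
  B5:   IN={d:6; rest ⊤}   OUT={d:6; rest ⊤}

B0 is the boundary node: IN[B0] = {a: ⊤, b: ⊤, c: ⊤, d: ⊤, e: ⊤, f: ⊤}
Applying B0's transfer function to that IN value gives OUT[B0] (row B0 above).

Answer: {a: ⊤, b: -2, c: ⊤, d: ⊤, e: ⊤, f: ⊤}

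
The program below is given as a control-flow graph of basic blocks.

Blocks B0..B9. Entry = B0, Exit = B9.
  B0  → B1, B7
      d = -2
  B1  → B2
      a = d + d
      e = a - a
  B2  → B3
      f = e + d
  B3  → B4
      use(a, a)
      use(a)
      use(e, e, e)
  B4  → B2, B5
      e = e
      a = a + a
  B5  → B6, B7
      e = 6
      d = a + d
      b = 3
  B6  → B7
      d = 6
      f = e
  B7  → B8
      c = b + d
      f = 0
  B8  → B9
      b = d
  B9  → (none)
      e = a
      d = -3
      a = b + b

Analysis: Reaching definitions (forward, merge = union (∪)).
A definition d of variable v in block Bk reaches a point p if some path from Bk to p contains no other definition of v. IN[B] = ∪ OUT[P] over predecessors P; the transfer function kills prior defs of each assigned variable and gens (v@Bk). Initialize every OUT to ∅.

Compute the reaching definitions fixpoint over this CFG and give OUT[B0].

Per-block solution:
  B0:   IN={}   OUT={d@B0}
  B1:   IN={d@B0}   OUT={a@B1, d@B0, e@B1}
  B2:   IN={a@B1, a@B4, d@B0, e@B1, e@B4, f@B2}   OUT={a@B1, a@B4, d@B0, e@B1, e@B4, f@B2}
  B3:   IN={a@B1, a@B4, d@B0, e@B1, e@B4, f@B2}   OUT={a@B1, a@B4, d@B0, e@B1, e@B4, f@B2}
  B4:   IN={a@B1, a@B4, d@B0, e@B1, e@B4, f@B2}   OUT={a@B4, d@B0, e@B4, f@B2}
  B5:   IN={a@B4, d@B0, e@B4, f@B2}   OUT={a@B4, b@B5, d@B5, e@B5, f@B2}
  B6:   IN={a@B4, b@B5, d@B5, e@B5, f@B2}   OUT={a@B4, b@B5, d@B6, e@B5, f@B6}
  B7:   IN={a@B4, b@B5, d@B0, d@B5, d@B6, e@B5, f@B2, f@B6}   OUT={a@B4, b@B5, c@B7, d@B0, d@B5, d@B6, e@B5, f@B7}
  B8:   IN={a@B4, b@B5, c@B7, d@B0, d@B5, d@B6, e@B5, f@B7}   OUT={a@B4, b@B8, c@B7, d@B0, d@B5, d@B6, e@B5, f@B7}
  B9:   IN={a@B4, b@B8, c@B7, d@B0, d@B5, d@B6, e@B5, f@B7}   OUT={a@B9, b@B8, c@B7, d@B9, e@B9, f@B7}

B0 is the boundary node: IN[B0] = {}
Applying B0's transfer function to that IN value gives OUT[B0] (row B0 above).

Answer: {d@B0}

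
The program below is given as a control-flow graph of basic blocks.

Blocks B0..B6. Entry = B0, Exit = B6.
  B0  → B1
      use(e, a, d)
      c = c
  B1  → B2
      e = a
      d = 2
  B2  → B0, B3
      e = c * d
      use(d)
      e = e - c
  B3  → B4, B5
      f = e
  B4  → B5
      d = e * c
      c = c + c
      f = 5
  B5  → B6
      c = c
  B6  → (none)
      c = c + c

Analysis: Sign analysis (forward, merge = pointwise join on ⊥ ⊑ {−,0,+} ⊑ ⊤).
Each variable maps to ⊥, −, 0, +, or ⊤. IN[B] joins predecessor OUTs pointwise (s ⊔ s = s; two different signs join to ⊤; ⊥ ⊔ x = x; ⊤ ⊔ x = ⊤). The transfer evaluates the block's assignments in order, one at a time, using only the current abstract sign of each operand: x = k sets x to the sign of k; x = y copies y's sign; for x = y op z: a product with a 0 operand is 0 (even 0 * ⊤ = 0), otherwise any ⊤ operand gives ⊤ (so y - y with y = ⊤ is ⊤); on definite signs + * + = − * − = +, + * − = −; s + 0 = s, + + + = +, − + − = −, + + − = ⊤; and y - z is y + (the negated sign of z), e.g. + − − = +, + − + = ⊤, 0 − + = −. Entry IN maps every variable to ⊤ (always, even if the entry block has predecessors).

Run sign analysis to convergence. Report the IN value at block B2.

Answer: {a: ⊤, b: ⊤, c: ⊤, d: +, e: ⊤, f: ⊤}

Working:
Converged values:
  B0:  IN=(all ⊤)  OUT=(all ⊤)
  B1:  IN=(all ⊤)  OUT={d:+; rest ⊤}
  B2:  IN={d:+; rest ⊤}  OUT={d:+; rest ⊤}
  B3:  IN={d:+; rest ⊤}  OUT={d:+; rest ⊤}
  B4:  IN={d:+; rest ⊤}  OUT={f:+; rest ⊤}
  B5:  IN=(all ⊤)  OUT=(all ⊤)
  B6:  IN=(all ⊤)  OUT=(all ⊤)

Merge at B2: IN[B2] = OUT[B1] = {a: ⊤, b: ⊤, c: ⊤, d: +, e: ⊤, f: ⊤}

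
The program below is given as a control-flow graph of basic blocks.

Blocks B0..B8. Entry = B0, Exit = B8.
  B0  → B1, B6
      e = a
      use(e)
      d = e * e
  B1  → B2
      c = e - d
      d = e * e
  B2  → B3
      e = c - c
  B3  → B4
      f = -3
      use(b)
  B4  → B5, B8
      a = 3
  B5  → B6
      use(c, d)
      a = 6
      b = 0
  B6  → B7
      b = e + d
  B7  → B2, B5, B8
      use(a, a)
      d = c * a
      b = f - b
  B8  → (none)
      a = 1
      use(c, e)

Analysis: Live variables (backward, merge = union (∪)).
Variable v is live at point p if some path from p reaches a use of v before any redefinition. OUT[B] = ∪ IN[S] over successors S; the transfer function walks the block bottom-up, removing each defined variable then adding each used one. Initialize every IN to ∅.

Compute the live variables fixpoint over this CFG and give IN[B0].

Answer: {a, b, c, f}

Derivation:
Fixpoint table:
  B0:  IN={a, b, c, f}  OUT={a, b, c, d, e, f}
  B1:  IN={b, d, e}  OUT={b, c, d}
  B2:  IN={b, c, d}  OUT={b, c, d, e}
  B3:  IN={b, c, d, e}  OUT={c, d, e, f}
  B4:  IN={c, d, e, f}  OUT={c, d, e, f}
  B5:  IN={c, d, e, f}  OUT={a, c, d, e, f}
  B6:  IN={a, c, d, e, f}  OUT={a, b, c, e, f}
  B7:  IN={a, b, c, e, f}  OUT={b, c, d, e, f}
  B8:  IN={c, e}  OUT={}

Merge at B0: OUT[B0] = IN[B1] ⊔ IN[B6] = {a, b, c, d, e, f}
Applying B0's transfer function to that OUT value gives IN[B0] (row B0 above).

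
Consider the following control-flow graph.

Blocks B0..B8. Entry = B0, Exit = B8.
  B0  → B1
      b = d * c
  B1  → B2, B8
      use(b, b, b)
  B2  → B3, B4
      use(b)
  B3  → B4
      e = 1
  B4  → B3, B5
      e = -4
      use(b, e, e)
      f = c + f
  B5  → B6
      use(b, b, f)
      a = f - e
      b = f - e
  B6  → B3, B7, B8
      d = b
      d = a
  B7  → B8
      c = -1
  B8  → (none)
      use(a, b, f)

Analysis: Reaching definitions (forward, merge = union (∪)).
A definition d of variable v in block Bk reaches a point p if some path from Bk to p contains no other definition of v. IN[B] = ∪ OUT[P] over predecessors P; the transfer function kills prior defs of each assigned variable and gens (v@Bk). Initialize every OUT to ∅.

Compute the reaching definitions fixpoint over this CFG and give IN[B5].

Answer: {a@B5, b@B0, b@B5, d@B6, e@B4, f@B4}

Derivation:
Fixpoint table:
  B0:   IN={}   OUT={b@B0}
  B1:   IN={b@B0}   OUT={b@B0}
  B2:   IN={b@B0}   OUT={b@B0}
  B3:   IN={a@B5, b@B0, b@B5, d@B6, e@B4, f@B4}   OUT={a@B5, b@B0, b@B5, d@B6, e@B3, f@B4}
  B4:   IN={a@B5, b@B0, b@B5, d@B6, e@B3, f@B4}   OUT={a@B5, b@B0, b@B5, d@B6, e@B4, f@B4}
  B5:   IN={a@B5, b@B0, b@B5, d@B6, e@B4, f@B4}   OUT={a@B5, b@B5, d@B6, e@B4, f@B4}
  B6:   IN={a@B5, b@B5, d@B6, e@B4, f@B4}   OUT={a@B5, b@B5, d@B6, e@B4, f@B4}
  B7:   IN={a@B5, b@B5, d@B6, e@B4, f@B4}   OUT={a@B5, b@B5, c@B7, d@B6, e@B4, f@B4}
  B8:   IN={a@B5, b@B0, b@B5, c@B7, d@B6, e@B4, f@B4}   OUT={a@B5, b@B0, b@B5, c@B7, d@B6, e@B4, f@B4}

Merge at B5: IN[B5] = OUT[B4] = {a@B5, b@B0, b@B5, d@B6, e@B4, f@B4}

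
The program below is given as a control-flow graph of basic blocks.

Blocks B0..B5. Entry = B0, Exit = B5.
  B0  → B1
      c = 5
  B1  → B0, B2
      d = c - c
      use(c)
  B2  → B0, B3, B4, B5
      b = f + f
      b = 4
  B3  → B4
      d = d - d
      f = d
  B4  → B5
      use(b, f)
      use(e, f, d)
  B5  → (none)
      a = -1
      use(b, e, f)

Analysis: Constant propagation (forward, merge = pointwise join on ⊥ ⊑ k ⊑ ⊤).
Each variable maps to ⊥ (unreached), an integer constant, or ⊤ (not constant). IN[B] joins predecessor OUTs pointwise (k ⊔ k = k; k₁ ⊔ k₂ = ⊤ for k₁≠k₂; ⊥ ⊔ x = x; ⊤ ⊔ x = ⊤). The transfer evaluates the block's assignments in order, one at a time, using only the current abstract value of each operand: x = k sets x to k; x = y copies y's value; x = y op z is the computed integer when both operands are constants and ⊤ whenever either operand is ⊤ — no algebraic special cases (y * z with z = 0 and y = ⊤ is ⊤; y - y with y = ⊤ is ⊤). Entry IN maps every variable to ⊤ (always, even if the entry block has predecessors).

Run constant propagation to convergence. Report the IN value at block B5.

Fixpoint table:
  B0:   IN=(all ⊤)   OUT={c:5; rest ⊤}
  B1:   IN={c:5; rest ⊤}   OUT={c:5, d:0; rest ⊤}
  B2:   IN={c:5, d:0; rest ⊤}   OUT={b:4, c:5, d:0; rest ⊤}
  B3:   IN={b:4, c:5, d:0; rest ⊤}   OUT={b:4, c:5, d:0, f:0; rest ⊤}
  B4:   IN={b:4, c:5, d:0; rest ⊤}   OUT={b:4, c:5, d:0; rest ⊤}
  B5:   IN={b:4, c:5, d:0; rest ⊤}   OUT={a:-1, b:4, c:5, d:0; rest ⊤}

Merge at B5: IN[B5] = OUT[B2] ⊔ OUT[B4] = {a: ⊤, b: 4, c: 5, d: 0, e: ⊤, f: ⊤}

Answer: {a: ⊤, b: 4, c: 5, d: 0, e: ⊤, f: ⊤}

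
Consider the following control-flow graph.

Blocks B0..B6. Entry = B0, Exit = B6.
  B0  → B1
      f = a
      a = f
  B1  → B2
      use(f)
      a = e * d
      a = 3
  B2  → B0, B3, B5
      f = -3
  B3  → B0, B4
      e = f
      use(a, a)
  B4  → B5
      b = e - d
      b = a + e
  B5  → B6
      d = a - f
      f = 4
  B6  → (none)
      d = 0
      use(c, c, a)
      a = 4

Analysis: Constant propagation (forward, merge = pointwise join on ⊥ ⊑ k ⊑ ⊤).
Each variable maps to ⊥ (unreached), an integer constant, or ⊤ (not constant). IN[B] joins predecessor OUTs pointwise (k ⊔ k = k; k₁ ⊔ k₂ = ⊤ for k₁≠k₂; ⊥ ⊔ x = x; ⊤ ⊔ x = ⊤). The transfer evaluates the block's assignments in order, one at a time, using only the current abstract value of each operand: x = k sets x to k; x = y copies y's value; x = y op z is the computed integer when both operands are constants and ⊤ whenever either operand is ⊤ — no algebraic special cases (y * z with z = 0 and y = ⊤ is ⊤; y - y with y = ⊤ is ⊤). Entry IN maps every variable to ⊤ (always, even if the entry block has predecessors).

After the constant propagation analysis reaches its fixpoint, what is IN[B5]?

Answer: {a: 3, b: ⊤, c: ⊤, d: ⊤, e: ⊤, f: -3}

Derivation:
Converged values:
  B0: | IN=(all ⊤) | OUT=(all ⊤)
  B1: | IN=(all ⊤) | OUT={a:3; rest ⊤}
  B2: | IN={a:3; rest ⊤} | OUT={a:3, f:-3; rest ⊤}
  B3: | IN={a:3, f:-3; rest ⊤} | OUT={a:3, e:-3, f:-3; rest ⊤}
  B4: | IN={a:3, e:-3, f:-3; rest ⊤} | OUT={a:3, b:0, e:-3, f:-3; rest ⊤}
  B5: | IN={a:3, f:-3; rest ⊤} | OUT={a:3, d:6, f:4; rest ⊤}
  B6: | IN={a:3, d:6, f:4; rest ⊤} | OUT={a:4, d:0, f:4; rest ⊤}

Merge at B5: IN[B5] = OUT[B2] ⊔ OUT[B4] = {a: 3, b: ⊤, c: ⊤, d: ⊤, e: ⊤, f: -3}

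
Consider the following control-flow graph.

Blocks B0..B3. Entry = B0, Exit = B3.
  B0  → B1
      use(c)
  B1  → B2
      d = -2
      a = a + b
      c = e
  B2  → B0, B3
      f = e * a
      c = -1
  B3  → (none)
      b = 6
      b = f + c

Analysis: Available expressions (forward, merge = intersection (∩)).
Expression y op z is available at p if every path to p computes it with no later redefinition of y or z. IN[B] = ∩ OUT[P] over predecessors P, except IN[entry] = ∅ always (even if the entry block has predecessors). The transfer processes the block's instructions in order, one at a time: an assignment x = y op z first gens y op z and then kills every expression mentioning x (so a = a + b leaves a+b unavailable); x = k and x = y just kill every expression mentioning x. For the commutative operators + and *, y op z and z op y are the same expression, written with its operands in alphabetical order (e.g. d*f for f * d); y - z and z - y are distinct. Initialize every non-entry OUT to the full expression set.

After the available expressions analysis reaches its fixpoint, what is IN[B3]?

Per-block solution:
  B0:  IN={}  OUT={}
  B1:  IN={}  OUT={}
  B2:  IN={}  OUT={a*e}
  B3:  IN={a*e}  OUT={a*e, c+f}

Merge at B3: IN[B3] = OUT[B2] = {a*e}

Answer: {a*e}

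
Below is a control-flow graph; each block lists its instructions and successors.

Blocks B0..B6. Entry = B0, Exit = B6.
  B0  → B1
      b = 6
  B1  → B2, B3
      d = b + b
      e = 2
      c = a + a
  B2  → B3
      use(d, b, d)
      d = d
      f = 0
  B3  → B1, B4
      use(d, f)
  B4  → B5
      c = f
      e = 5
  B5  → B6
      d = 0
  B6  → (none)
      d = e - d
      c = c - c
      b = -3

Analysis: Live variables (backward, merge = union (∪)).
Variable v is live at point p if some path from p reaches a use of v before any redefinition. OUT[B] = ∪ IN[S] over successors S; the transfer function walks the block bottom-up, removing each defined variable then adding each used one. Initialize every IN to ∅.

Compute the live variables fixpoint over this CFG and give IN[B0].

Answer: {a, f}

Working:
Converged values:
  B0:   IN={a, f}   OUT={a, b, f}
  B1:   IN={a, b, f}   OUT={a, b, d, f}
  B2:   IN={a, b, d}   OUT={a, b, d, f}
  B3:   IN={a, b, d, f}   OUT={a, b, f}
  B4:   IN={f}   OUT={c, e}
  B5:   IN={c, e}   OUT={c, d, e}
  B6:   IN={c, d, e}   OUT={}

Merge at B0: OUT[B0] = IN[B1] = {a, b, f}
Applying B0's transfer function to that OUT value gives IN[B0] (row B0 above).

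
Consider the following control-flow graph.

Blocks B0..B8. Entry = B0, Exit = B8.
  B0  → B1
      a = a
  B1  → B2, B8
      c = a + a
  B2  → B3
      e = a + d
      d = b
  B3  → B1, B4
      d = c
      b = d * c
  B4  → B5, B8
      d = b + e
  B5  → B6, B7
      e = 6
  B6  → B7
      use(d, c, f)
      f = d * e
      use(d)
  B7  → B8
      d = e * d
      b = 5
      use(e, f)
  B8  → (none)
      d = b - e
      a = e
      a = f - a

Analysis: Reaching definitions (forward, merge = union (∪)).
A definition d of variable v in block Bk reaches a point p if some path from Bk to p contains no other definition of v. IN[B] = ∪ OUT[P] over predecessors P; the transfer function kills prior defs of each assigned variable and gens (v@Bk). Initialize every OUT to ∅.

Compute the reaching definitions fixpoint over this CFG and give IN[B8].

Answer: {a@B0, b@B3, b@B7, c@B1, d@B3, d@B4, d@B7, e@B2, e@B5, f@B6}

Trace:
Fixpoint table:
  B0: | IN={} | OUT={a@B0}
  B1: | IN={a@B0, b@B3, c@B1, d@B3, e@B2} | OUT={a@B0, b@B3, c@B1, d@B3, e@B2}
  B2: | IN={a@B0, b@B3, c@B1, d@B3, e@B2} | OUT={a@B0, b@B3, c@B1, d@B2, e@B2}
  B3: | IN={a@B0, b@B3, c@B1, d@B2, e@B2} | OUT={a@B0, b@B3, c@B1, d@B3, e@B2}
  B4: | IN={a@B0, b@B3, c@B1, d@B3, e@B2} | OUT={a@B0, b@B3, c@B1, d@B4, e@B2}
  B5: | IN={a@B0, b@B3, c@B1, d@B4, e@B2} | OUT={a@B0, b@B3, c@B1, d@B4, e@B5}
  B6: | IN={a@B0, b@B3, c@B1, d@B4, e@B5} | OUT={a@B0, b@B3, c@B1, d@B4, e@B5, f@B6}
  B7: | IN={a@B0, b@B3, c@B1, d@B4, e@B5, f@B6} | OUT={a@B0, b@B7, c@B1, d@B7, e@B5, f@B6}
  B8: | IN={a@B0, b@B3, b@B7, c@B1, d@B3, d@B4, d@B7, e@B2, e@B5, f@B6} | OUT={a@B8, b@B3, b@B7, c@B1, d@B8, e@B2, e@B5, f@B6}

Merge at B8: IN[B8] = OUT[B1] ⊔ OUT[B4] ⊔ OUT[B7] = {a@B0, b@B3, b@B7, c@B1, d@B3, d@B4, d@B7, e@B2, e@B5, f@B6}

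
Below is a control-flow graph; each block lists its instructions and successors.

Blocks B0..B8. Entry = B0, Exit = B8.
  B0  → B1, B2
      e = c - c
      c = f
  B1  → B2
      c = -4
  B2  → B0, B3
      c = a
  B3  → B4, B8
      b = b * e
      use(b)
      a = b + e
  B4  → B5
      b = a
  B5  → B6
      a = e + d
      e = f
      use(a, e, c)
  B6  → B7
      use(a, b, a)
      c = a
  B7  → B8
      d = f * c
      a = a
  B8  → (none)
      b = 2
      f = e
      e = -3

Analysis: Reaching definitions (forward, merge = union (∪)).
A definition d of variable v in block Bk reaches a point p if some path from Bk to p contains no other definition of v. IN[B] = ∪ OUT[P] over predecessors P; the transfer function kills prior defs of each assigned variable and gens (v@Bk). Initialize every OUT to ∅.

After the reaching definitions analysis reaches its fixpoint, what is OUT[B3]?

Answer: {a@B3, b@B3, c@B2, e@B0}

Working:
Per-block solution:
  B0: | IN={c@B2, e@B0} | OUT={c@B0, e@B0}
  B1: | IN={c@B0, e@B0} | OUT={c@B1, e@B0}
  B2: | IN={c@B0, c@B1, e@B0} | OUT={c@B2, e@B0}
  B3: | IN={c@B2, e@B0} | OUT={a@B3, b@B3, c@B2, e@B0}
  B4: | IN={a@B3, b@B3, c@B2, e@B0} | OUT={a@B3, b@B4, c@B2, e@B0}
  B5: | IN={a@B3, b@B4, c@B2, e@B0} | OUT={a@B5, b@B4, c@B2, e@B5}
  B6: | IN={a@B5, b@B4, c@B2, e@B5} | OUT={a@B5, b@B4, c@B6, e@B5}
  B7: | IN={a@B5, b@B4, c@B6, e@B5} | OUT={a@B7, b@B4, c@B6, d@B7, e@B5}
  B8: | IN={a@B3, a@B7, b@B3, b@B4, c@B2, c@B6, d@B7, e@B0, e@B5} | OUT={a@B3, a@B7, b@B8, c@B2, c@B6, d@B7, e@B8, f@B8}

Merge at B3: IN[B3] = OUT[B2] = {c@B2, e@B0}
Applying B3's transfer function to that IN value gives OUT[B3] (row B3 above).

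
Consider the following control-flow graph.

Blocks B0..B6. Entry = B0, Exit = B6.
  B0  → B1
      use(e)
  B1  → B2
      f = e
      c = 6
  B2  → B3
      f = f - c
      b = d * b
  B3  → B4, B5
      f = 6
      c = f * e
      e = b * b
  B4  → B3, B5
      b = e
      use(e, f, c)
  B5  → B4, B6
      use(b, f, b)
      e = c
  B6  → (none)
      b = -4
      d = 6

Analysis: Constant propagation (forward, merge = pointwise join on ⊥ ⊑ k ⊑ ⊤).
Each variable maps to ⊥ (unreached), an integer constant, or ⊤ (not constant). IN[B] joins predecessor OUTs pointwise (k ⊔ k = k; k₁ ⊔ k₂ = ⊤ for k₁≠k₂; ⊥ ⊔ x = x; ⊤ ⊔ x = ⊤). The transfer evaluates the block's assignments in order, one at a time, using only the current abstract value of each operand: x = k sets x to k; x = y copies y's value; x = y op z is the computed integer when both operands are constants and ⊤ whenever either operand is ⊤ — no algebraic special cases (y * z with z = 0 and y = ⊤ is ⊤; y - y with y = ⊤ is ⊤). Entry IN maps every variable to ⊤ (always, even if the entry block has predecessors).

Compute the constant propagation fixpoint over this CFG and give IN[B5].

Per-block solution:
  B0: | IN=(all ⊤) | OUT=(all ⊤)
  B1: | IN=(all ⊤) | OUT={c:6; rest ⊤}
  B2: | IN={c:6; rest ⊤} | OUT={c:6; rest ⊤}
  B3: | IN=(all ⊤) | OUT={f:6; rest ⊤}
  B4: | IN={f:6; rest ⊤} | OUT={f:6; rest ⊤}
  B5: | IN={f:6; rest ⊤} | OUT={f:6; rest ⊤}
  B6: | IN={f:6; rest ⊤} | OUT={b:-4, d:6, f:6; rest ⊤}

Merge at B5: IN[B5] = OUT[B3] ⊔ OUT[B4] = {a: ⊤, b: ⊤, c: ⊤, d: ⊤, e: ⊤, f: 6}

Answer: {a: ⊤, b: ⊤, c: ⊤, d: ⊤, e: ⊤, f: 6}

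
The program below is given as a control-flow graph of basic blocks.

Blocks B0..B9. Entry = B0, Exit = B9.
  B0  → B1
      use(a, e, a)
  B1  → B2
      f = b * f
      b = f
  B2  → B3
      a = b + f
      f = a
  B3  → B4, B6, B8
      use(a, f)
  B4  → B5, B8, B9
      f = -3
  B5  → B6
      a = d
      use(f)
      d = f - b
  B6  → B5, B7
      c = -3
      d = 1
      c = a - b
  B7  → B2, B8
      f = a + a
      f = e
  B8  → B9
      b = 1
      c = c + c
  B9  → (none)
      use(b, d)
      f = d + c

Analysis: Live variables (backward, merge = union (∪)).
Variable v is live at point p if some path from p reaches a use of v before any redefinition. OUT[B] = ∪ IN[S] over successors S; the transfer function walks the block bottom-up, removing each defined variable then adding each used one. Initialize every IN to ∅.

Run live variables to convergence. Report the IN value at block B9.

Fixpoint table:
  B0: | IN={a, b, c, d, e, f} | OUT={b, c, d, e, f}
  B1: | IN={b, c, d, e, f} | OUT={b, c, d, e, f}
  B2: | IN={b, c, d, e, f} | OUT={a, b, c, d, e, f}
  B3: | IN={a, b, c, d, e, f} | OUT={a, b, c, d, e, f}
  B4: | IN={b, c, d, e} | OUT={b, c, d, e, f}
  B5: | IN={b, d, e, f} | OUT={a, b, e, f}
  B6: | IN={a, b, e, f} | OUT={a, b, c, d, e, f}
  B7: | IN={a, b, c, d, e} | OUT={b, c, d, e, f}
  B8: | IN={c, d} | OUT={b, c, d}
  B9: | IN={b, c, d} | OUT={}

B9 is the boundary node: OUT[B9] = {}
Applying B9's transfer function to that OUT value gives IN[B9] (row B9 above).

Answer: {b, c, d}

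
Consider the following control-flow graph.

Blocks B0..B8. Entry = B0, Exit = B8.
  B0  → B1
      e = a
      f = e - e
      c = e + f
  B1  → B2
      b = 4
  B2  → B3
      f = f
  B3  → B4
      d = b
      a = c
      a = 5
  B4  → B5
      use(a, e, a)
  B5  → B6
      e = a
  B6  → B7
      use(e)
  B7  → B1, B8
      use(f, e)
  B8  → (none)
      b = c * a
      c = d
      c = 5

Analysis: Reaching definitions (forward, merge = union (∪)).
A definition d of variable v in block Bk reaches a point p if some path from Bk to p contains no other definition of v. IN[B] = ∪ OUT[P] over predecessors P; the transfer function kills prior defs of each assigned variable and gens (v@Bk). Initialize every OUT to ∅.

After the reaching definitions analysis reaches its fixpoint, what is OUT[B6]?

Answer: {a@B3, b@B1, c@B0, d@B3, e@B5, f@B2}

Working:
Converged values:
  B0:   IN={}   OUT={c@B0, e@B0, f@B0}
  B1:   IN={a@B3, b@B1, c@B0, d@B3, e@B0, e@B5, f@B0, f@B2}   OUT={a@B3, b@B1, c@B0, d@B3, e@B0, e@B5, f@B0, f@B2}
  B2:   IN={a@B3, b@B1, c@B0, d@B3, e@B0, e@B5, f@B0, f@B2}   OUT={a@B3, b@B1, c@B0, d@B3, e@B0, e@B5, f@B2}
  B3:   IN={a@B3, b@B1, c@B0, d@B3, e@B0, e@B5, f@B2}   OUT={a@B3, b@B1, c@B0, d@B3, e@B0, e@B5, f@B2}
  B4:   IN={a@B3, b@B1, c@B0, d@B3, e@B0, e@B5, f@B2}   OUT={a@B3, b@B1, c@B0, d@B3, e@B0, e@B5, f@B2}
  B5:   IN={a@B3, b@B1, c@B0, d@B3, e@B0, e@B5, f@B2}   OUT={a@B3, b@B1, c@B0, d@B3, e@B5, f@B2}
  B6:   IN={a@B3, b@B1, c@B0, d@B3, e@B5, f@B2}   OUT={a@B3, b@B1, c@B0, d@B3, e@B5, f@B2}
  B7:   IN={a@B3, b@B1, c@B0, d@B3, e@B5, f@B2}   OUT={a@B3, b@B1, c@B0, d@B3, e@B5, f@B2}
  B8:   IN={a@B3, b@B1, c@B0, d@B3, e@B5, f@B2}   OUT={a@B3, b@B8, c@B8, d@B3, e@B5, f@B2}

Merge at B6: IN[B6] = OUT[B5] = {a@B3, b@B1, c@B0, d@B3, e@B5, f@B2}
Applying B6's transfer function to that IN value gives OUT[B6] (row B6 above).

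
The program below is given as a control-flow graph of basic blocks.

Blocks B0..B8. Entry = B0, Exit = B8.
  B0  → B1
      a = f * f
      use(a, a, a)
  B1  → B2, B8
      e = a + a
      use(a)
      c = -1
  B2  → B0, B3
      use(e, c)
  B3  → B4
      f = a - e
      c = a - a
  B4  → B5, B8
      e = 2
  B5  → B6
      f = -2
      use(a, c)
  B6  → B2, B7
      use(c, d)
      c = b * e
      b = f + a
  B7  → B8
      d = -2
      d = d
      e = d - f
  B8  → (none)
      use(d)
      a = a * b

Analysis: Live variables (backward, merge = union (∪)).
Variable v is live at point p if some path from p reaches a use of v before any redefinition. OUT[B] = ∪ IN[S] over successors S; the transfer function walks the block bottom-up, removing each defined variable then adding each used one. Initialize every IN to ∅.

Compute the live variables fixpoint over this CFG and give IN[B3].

Converged values:
  B0:  IN={b, d, f}  OUT={a, b, d, f}
  B1:  IN={a, b, d, f}  OUT={a, b, c, d, e, f}
  B2:  IN={a, b, c, d, e, f}  OUT={a, b, d, e, f}
  B3:  IN={a, b, d, e}  OUT={a, b, c, d}
  B4:  IN={a, b, c, d}  OUT={a, b, c, d, e}
  B5:  IN={a, b, c, d, e}  OUT={a, b, c, d, e, f}
  B6:  IN={a, b, c, d, e, f}  OUT={a, b, c, d, e, f}
  B7:  IN={a, b, f}  OUT={a, b, d}
  B8:  IN={a, b, d}  OUT={}

Merge at B3: OUT[B3] = IN[B4] = {a, b, c, d}
Applying B3's transfer function to that OUT value gives IN[B3] (row B3 above).

Answer: {a, b, d, e}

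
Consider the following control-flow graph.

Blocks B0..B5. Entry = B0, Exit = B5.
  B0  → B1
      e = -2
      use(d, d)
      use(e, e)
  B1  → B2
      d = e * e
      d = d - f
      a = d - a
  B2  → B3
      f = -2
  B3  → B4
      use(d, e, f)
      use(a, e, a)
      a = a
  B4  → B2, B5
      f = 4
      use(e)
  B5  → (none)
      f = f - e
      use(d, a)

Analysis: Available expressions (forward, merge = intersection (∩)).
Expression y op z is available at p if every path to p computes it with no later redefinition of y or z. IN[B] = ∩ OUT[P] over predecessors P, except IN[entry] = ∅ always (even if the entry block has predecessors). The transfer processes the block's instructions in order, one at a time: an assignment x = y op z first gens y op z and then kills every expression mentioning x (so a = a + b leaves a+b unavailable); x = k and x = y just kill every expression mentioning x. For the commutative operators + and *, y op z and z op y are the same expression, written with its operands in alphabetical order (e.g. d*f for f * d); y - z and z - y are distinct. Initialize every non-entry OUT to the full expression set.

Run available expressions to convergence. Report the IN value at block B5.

Answer: {e*e}

Working:
Converged values:
  B0: | IN={} | OUT={}
  B1: | IN={} | OUT={e*e}
  B2: | IN={e*e} | OUT={e*e}
  B3: | IN={e*e} | OUT={e*e}
  B4: | IN={e*e} | OUT={e*e}
  B5: | IN={e*e} | OUT={e*e}

Merge at B5: IN[B5] = OUT[B4] = {e*e}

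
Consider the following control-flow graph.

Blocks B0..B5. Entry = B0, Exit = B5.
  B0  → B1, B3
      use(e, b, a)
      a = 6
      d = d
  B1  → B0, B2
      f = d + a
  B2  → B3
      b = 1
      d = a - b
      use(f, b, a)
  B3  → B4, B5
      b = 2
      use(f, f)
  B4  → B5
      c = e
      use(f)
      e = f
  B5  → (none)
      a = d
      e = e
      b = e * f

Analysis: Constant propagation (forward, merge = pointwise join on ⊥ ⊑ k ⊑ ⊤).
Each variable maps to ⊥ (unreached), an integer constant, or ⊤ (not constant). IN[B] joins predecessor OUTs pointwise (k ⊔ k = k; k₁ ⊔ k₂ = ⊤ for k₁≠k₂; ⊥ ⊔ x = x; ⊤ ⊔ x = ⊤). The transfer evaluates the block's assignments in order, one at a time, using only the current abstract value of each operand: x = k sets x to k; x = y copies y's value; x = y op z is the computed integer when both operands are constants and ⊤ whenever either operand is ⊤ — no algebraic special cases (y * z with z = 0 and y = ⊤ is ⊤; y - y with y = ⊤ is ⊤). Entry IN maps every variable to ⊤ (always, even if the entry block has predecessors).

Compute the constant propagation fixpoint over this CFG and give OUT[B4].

Answer: {a: 6, b: 2, c: ⊤, d: ⊤, e: ⊤, f: ⊤}

Trace:
Fixpoint table:
  B0:  IN=(all ⊤)  OUT={a:6; rest ⊤}
  B1:  IN={a:6; rest ⊤}  OUT={a:6; rest ⊤}
  B2:  IN={a:6; rest ⊤}  OUT={a:6, b:1, d:5; rest ⊤}
  B3:  IN={a:6; rest ⊤}  OUT={a:6, b:2; rest ⊤}
  B4:  IN={a:6, b:2; rest ⊤}  OUT={a:6, b:2; rest ⊤}
  B5:  IN={a:6, b:2; rest ⊤}  OUT=(all ⊤)

Merge at B4: IN[B4] = OUT[B3] = {a: 6, b: 2, c: ⊤, d: ⊤, e: ⊤, f: ⊤}
Applying B4's transfer function to that IN value gives OUT[B4] (row B4 above).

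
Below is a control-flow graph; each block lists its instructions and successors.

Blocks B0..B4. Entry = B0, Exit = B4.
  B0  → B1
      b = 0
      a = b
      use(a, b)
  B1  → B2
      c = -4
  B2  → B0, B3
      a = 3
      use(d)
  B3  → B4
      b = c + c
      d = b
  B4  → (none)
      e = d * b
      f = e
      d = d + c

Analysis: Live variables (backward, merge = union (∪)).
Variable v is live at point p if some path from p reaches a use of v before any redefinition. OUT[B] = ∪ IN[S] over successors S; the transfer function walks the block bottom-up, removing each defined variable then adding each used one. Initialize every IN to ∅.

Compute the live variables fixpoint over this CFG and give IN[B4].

Answer: {b, c, d}

Derivation:
Fixpoint table:
  B0: | IN={d} | OUT={d}
  B1: | IN={d} | OUT={c, d}
  B2: | IN={c, d} | OUT={c, d}
  B3: | IN={c} | OUT={b, c, d}
  B4: | IN={b, c, d} | OUT={}

B4 is the boundary node: OUT[B4] = {}
Applying B4's transfer function to that OUT value gives IN[B4] (row B4 above).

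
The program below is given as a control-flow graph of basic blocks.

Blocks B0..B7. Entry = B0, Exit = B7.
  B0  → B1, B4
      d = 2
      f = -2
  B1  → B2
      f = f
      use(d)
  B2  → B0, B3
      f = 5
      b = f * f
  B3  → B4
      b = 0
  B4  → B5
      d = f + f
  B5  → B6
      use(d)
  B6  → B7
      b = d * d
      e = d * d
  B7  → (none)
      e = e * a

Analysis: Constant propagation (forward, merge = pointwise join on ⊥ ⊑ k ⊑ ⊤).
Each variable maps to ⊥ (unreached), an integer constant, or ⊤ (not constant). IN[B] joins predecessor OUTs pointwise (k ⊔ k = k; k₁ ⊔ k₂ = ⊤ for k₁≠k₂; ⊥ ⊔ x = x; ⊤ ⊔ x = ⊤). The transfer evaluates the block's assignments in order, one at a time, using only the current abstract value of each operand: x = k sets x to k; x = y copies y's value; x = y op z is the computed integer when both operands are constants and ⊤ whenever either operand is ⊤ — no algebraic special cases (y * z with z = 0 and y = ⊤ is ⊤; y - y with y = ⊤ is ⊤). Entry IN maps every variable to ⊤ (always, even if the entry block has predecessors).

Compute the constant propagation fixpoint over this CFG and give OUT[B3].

Per-block solution:
  B0:   IN=(all ⊤)   OUT={d:2, f:-2; rest ⊤}
  B1:   IN={d:2, f:-2; rest ⊤}   OUT={d:2, f:-2; rest ⊤}
  B2:   IN={d:2, f:-2; rest ⊤}   OUT={b:25, d:2, f:5; rest ⊤}
  B3:   IN={b:25, d:2, f:5; rest ⊤}   OUT={b:0, d:2, f:5; rest ⊤}
  B4:   IN={d:2; rest ⊤}   OUT=(all ⊤)
  B5:   IN=(all ⊤)   OUT=(all ⊤)
  B6:   IN=(all ⊤)   OUT=(all ⊤)
  B7:   IN=(all ⊤)   OUT=(all ⊤)

Merge at B3: IN[B3] = OUT[B2] = {a: ⊤, b: 25, c: ⊤, d: 2, e: ⊤, f: 5}
Applying B3's transfer function to that IN value gives OUT[B3] (row B3 above).

Answer: {a: ⊤, b: 0, c: ⊤, d: 2, e: ⊤, f: 5}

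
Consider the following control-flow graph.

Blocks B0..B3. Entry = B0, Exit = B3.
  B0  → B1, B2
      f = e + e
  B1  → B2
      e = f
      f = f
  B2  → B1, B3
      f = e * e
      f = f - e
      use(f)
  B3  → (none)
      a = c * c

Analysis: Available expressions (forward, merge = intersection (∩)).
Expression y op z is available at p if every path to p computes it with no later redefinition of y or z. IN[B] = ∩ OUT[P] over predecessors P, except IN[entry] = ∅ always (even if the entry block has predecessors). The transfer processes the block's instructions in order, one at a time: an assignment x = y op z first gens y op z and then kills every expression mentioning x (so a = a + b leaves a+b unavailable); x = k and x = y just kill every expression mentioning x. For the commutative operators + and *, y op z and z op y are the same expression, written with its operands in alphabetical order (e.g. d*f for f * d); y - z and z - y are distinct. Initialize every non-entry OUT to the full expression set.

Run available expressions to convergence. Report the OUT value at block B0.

Per-block solution:
  B0:  IN={}  OUT={e+e}
  B1:  IN={}  OUT={}
  B2:  IN={}  OUT={e*e}
  B3:  IN={e*e}  OUT={c*c, e*e}

B0 is the boundary node: IN[B0] = {}
Applying B0's transfer function to that IN value gives OUT[B0] (row B0 above).

Answer: {e+e}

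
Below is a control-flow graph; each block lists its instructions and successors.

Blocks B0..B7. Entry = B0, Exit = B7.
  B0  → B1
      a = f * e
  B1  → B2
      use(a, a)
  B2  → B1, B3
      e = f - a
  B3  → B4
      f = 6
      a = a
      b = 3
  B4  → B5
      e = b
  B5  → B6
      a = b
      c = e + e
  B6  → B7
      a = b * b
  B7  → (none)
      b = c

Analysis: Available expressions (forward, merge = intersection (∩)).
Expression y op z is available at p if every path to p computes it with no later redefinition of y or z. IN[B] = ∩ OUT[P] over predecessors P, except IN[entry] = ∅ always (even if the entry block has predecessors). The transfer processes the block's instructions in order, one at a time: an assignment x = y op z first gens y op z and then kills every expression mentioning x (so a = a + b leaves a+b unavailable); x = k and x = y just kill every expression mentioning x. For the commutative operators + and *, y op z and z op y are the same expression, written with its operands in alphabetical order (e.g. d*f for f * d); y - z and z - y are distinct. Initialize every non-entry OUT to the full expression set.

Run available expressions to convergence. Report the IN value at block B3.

Per-block solution:
  B0:  IN={}  OUT={e*f}
  B1:  IN={}  OUT={}
  B2:  IN={}  OUT={f-a}
  B3:  IN={f-a}  OUT={}
  B4:  IN={}  OUT={}
  B5:  IN={}  OUT={e+e}
  B6:  IN={e+e}  OUT={b*b, e+e}
  B7:  IN={b*b, e+e}  OUT={e+e}

Merge at B3: IN[B3] = OUT[B2] = {f-a}

Answer: {f-a}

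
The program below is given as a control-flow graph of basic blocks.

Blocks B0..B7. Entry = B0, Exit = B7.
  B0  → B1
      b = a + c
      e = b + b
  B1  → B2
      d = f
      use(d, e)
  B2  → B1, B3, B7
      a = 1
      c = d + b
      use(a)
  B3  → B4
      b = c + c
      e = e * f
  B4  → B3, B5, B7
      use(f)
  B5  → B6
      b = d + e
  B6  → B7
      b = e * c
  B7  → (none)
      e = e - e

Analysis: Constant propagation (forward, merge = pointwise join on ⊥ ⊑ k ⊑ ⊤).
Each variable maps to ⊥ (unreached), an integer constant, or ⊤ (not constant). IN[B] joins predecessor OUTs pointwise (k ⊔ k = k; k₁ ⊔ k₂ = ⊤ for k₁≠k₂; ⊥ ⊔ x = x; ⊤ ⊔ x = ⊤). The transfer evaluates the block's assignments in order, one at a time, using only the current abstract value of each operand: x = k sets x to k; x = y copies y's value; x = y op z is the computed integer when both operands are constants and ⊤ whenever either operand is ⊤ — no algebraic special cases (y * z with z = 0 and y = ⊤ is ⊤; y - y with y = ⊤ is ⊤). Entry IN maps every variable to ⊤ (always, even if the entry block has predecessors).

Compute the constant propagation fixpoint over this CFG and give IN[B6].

Answer: {a: 1, b: ⊤, c: ⊤, d: ⊤, e: ⊤, f: ⊤}

Trace:
Per-block solution:
  B0:  IN=(all ⊤)  OUT=(all ⊤)
  B1:  IN=(all ⊤)  OUT=(all ⊤)
  B2:  IN=(all ⊤)  OUT={a:1; rest ⊤}
  B3:  IN={a:1; rest ⊤}  OUT={a:1; rest ⊤}
  B4:  IN={a:1; rest ⊤}  OUT={a:1; rest ⊤}
  B5:  IN={a:1; rest ⊤}  OUT={a:1; rest ⊤}
  B6:  IN={a:1; rest ⊤}  OUT={a:1; rest ⊤}
  B7:  IN={a:1; rest ⊤}  OUT={a:1; rest ⊤}

Merge at B6: IN[B6] = OUT[B5] = {a: 1, b: ⊤, c: ⊤, d: ⊤, e: ⊤, f: ⊤}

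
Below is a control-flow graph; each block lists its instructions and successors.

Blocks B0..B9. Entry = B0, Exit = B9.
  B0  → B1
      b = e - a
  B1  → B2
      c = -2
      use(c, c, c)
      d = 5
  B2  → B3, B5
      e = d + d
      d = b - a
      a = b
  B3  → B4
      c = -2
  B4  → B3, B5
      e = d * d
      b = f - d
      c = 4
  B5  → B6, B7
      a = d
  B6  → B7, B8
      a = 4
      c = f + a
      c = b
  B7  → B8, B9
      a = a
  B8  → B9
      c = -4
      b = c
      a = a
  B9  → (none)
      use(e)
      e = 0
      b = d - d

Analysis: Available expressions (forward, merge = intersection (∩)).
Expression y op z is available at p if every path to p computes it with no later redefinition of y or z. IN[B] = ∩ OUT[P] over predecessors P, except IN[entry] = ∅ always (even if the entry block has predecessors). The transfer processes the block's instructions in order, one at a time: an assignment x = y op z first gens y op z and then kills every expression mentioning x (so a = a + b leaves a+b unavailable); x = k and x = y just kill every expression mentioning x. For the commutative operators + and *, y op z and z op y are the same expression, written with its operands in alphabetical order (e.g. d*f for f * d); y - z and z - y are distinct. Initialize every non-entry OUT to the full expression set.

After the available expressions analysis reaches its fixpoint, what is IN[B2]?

Per-block solution:
  B0:  IN={}  OUT={e-a}
  B1:  IN={e-a}  OUT={e-a}
  B2:  IN={e-a}  OUT={}
  B3:  IN={}  OUT={}
  B4:  IN={}  OUT={d*d, f-d}
  B5:  IN={}  OUT={}
  B6:  IN={}  OUT={a+f}
  B7:  IN={}  OUT={}
  B8:  IN={}  OUT={}
  B9:  IN={}  OUT={d-d}

Merge at B2: IN[B2] = OUT[B1] = {e-a}

Answer: {e-a}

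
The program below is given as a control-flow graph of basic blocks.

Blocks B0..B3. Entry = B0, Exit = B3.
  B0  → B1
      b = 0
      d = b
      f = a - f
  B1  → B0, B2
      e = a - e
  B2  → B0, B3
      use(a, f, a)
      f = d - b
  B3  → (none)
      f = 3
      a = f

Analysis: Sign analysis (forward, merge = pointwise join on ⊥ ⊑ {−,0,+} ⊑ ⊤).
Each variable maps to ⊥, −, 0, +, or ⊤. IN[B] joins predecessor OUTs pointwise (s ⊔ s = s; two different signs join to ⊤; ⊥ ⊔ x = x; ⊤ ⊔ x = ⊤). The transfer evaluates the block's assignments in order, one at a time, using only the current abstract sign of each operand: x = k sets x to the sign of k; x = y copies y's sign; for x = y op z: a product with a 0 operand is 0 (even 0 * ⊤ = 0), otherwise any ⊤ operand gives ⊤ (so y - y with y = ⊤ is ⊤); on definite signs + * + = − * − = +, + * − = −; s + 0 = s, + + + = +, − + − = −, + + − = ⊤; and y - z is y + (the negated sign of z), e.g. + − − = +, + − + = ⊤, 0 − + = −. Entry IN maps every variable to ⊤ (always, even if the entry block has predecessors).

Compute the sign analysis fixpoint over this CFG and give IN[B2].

Answer: {a: ⊤, b: 0, c: ⊤, d: 0, e: ⊤, f: ⊤}

Derivation:
Fixpoint table:
  B0:   IN=(all ⊤)   OUT={b:0, d:0; rest ⊤}
  B1:   IN={b:0, d:0; rest ⊤}   OUT={b:0, d:0; rest ⊤}
  B2:   IN={b:0, d:0; rest ⊤}   OUT={b:0, d:0, f:0; rest ⊤}
  B3:   IN={b:0, d:0, f:0; rest ⊤}   OUT={a:+, b:0, d:0, f:+; rest ⊤}

Merge at B2: IN[B2] = OUT[B1] = {a: ⊤, b: 0, c: ⊤, d: 0, e: ⊤, f: ⊤}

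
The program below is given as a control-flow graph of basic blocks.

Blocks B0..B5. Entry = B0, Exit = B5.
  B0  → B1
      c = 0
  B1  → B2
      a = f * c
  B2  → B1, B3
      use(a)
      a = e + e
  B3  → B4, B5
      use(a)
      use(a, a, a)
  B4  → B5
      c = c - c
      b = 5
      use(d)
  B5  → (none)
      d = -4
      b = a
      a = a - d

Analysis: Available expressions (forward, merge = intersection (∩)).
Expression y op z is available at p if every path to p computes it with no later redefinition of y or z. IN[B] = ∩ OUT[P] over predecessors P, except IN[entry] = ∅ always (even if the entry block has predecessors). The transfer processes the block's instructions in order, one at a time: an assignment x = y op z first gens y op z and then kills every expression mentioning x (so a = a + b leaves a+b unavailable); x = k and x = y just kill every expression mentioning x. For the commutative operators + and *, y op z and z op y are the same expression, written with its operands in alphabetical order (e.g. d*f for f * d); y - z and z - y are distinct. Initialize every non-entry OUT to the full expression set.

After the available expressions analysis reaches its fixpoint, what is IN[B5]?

Answer: {e+e}

Derivation:
Converged values:
  B0: | IN={} | OUT={}
  B1: | IN={} | OUT={c*f}
  B2: | IN={c*f} | OUT={c*f, e+e}
  B3: | IN={c*f, e+e} | OUT={c*f, e+e}
  B4: | IN={c*f, e+e} | OUT={e+e}
  B5: | IN={e+e} | OUT={e+e}

Merge at B5: IN[B5] = OUT[B3] ∩ OUT[B4] = {e+e}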